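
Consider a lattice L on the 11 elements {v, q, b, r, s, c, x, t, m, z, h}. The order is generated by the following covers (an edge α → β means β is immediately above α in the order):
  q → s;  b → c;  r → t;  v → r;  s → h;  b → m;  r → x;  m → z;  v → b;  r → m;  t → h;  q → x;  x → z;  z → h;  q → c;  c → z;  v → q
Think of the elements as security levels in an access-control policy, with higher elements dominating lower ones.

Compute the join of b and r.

Common upper bounds of {b, r}: h, m, z.
The least among these is m.

m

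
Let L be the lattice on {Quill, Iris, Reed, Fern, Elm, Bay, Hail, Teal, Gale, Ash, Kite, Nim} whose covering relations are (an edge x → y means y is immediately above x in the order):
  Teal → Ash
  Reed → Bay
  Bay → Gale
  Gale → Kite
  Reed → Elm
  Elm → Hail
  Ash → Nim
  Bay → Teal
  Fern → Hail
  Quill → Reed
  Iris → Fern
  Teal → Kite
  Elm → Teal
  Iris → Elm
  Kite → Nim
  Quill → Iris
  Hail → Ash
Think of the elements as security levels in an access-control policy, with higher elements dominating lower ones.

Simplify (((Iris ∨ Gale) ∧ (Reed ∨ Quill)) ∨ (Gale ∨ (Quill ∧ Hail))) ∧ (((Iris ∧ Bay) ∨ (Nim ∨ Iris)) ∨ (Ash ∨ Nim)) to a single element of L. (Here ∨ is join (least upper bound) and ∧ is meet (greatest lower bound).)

Iris ∨ Gale = Kite
Reed ∨ Quill = Reed
Kite ∧ Reed = Reed
Quill ∧ Hail = Quill
Gale ∨ Quill = Gale
Reed ∨ Gale = Gale
Iris ∧ Bay = Quill
Nim ∨ Iris = Nim
Quill ∨ Nim = Nim
Ash ∨ Nim = Nim
Nim ∨ Nim = Nim
Gale ∧ Nim = Gale

Gale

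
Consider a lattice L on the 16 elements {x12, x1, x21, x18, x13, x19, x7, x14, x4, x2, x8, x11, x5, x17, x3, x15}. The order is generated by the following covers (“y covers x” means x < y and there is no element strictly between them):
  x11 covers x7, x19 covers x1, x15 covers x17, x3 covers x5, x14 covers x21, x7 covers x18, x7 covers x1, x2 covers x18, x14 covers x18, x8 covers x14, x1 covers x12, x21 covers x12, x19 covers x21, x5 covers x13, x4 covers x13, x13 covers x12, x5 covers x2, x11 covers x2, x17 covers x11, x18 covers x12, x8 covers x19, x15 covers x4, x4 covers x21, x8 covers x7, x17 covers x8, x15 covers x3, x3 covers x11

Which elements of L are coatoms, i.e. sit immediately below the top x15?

x17, x3, x4

The coatoms are exactly the elements covered by x15: x17, x3, x4.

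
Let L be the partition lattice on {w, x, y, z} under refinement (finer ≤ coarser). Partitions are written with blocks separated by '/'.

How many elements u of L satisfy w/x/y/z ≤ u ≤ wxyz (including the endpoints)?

15

The interval [w/x/y/z, wxyz] = {w/x/y/z, w/x/yz, w/xy/z, w/xyz, w/xz/y, wx/y/z, wx/yz, wxy/z, wxyz, wxz/y, wy/x/z, wy/xz, wyz/x, wz/x/y, wz/xy}, which has 15 elements.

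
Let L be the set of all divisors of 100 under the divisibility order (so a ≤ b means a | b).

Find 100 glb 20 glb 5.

Common lower bounds of {100, 20, 5}: 1, 5.
The greatest among these is 5.

5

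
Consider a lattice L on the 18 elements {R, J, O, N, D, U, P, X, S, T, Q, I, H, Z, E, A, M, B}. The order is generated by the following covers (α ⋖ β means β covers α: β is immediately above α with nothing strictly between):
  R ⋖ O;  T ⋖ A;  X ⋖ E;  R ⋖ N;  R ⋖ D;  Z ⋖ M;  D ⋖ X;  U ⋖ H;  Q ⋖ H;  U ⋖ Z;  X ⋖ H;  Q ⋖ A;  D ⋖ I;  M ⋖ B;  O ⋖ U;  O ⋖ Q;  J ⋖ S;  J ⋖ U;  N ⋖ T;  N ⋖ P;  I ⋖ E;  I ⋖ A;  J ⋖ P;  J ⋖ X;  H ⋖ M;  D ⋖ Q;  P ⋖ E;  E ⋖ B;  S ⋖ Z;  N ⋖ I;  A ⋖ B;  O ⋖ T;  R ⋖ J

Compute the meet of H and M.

H

Common lower bounds of {H, M}: D, H, J, O, Q, R, U, X.
The greatest among these is H.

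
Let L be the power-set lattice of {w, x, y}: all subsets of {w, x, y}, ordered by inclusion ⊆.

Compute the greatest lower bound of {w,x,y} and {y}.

Under ⊆, meet is intersection: {w,x,y} ∩ {y} = {y}.

{y}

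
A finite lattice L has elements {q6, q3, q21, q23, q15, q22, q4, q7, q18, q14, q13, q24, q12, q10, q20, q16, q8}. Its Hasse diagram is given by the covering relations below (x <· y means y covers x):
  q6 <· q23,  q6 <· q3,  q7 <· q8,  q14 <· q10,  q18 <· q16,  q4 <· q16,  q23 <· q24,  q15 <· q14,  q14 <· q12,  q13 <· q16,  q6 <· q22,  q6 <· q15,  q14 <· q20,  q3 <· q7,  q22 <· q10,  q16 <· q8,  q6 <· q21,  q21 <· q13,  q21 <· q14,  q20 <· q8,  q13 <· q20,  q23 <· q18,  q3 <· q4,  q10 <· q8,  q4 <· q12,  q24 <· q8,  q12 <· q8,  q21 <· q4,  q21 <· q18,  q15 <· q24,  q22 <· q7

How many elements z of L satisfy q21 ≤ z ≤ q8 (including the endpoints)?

10

The interval [q21, q8] = {q10, q12, q13, q14, q16, q18, q20, q21, q4, q8}, which has 10 elements.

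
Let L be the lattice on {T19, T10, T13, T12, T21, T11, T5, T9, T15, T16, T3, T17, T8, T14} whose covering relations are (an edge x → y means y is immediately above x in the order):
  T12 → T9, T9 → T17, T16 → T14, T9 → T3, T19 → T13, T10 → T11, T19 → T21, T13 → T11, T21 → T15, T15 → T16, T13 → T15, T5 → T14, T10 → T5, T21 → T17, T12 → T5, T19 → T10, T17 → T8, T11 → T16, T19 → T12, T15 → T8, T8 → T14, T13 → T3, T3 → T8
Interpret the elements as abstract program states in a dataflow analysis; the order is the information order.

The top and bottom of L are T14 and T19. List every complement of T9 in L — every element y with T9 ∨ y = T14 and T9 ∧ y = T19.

Need y with T9 ∨ y = T14 and T9 ∧ y = T19.
Checking each element gives: T10, T11, T16.

T10, T11, T16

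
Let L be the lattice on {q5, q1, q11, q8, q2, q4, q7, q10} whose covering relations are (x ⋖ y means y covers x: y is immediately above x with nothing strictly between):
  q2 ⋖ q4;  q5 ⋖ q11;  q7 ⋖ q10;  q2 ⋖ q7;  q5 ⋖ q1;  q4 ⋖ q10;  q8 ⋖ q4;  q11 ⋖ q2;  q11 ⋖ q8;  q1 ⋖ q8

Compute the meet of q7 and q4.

Common lower bounds of {q7, q4}: q11, q2, q5.
The greatest among these is q2.

q2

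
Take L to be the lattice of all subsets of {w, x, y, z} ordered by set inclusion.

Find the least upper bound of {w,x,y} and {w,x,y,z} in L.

{w,x,y,z}

Common upper bounds of {{w,x,y}, {w,x,y,z}}: {w,x,y,z}.
The least among these is {w,x,y,z}.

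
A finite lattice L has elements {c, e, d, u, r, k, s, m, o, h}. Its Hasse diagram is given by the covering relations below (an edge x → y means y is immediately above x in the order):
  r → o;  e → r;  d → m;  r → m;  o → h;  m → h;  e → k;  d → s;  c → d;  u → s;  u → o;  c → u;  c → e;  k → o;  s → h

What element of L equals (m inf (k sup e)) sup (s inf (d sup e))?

k ∨ e = k
m ∧ k = e
d ∨ e = m
s ∧ m = d
e ∨ d = m

m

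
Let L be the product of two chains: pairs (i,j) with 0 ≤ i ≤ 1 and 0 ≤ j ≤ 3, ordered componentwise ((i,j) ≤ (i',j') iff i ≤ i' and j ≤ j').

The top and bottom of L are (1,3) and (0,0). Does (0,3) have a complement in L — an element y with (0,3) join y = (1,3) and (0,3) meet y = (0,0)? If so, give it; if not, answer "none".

Need y with (0,3) ∨ y = (1,3) and (0,3) ∧ y = (0,0).
Checking each element gives: (1,0).

(1,0)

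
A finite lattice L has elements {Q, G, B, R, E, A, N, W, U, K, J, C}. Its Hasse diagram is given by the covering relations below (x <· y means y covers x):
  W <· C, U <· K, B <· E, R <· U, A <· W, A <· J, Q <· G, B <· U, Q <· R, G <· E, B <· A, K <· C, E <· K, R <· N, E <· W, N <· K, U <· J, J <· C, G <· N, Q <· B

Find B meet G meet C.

Q

Common lower bounds of {B, G, C}: Q.
The greatest among these is Q.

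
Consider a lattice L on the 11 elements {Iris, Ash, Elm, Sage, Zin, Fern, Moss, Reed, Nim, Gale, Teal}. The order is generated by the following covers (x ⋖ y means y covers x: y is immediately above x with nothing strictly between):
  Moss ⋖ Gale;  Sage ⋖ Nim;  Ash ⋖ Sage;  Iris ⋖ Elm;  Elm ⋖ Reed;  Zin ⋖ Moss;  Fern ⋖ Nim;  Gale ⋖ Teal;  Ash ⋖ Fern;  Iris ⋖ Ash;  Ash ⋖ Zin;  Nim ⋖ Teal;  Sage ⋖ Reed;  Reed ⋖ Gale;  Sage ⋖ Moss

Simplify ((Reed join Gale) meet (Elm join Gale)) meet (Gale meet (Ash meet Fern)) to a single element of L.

Ash

Reed ∨ Gale = Gale
Elm ∨ Gale = Gale
Gale ∧ Gale = Gale
Ash ∧ Fern = Ash
Gale ∧ Ash = Ash
Gale ∧ Ash = Ash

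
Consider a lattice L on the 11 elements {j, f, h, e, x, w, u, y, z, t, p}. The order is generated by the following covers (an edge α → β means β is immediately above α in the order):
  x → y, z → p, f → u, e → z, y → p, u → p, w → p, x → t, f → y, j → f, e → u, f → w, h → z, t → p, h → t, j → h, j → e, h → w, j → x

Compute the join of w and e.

Common upper bounds of {w, e}: p.
The least among these is p.

p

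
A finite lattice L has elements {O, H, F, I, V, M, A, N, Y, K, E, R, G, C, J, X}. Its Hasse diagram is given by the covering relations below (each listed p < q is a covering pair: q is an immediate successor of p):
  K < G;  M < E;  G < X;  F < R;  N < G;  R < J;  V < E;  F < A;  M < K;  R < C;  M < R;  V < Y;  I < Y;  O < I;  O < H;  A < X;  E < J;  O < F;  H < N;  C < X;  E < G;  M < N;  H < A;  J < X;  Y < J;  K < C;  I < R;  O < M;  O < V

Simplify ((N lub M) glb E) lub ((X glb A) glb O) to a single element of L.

N ∨ M = N
N ∧ E = M
X ∧ A = A
A ∧ O = O
M ∨ O = M

M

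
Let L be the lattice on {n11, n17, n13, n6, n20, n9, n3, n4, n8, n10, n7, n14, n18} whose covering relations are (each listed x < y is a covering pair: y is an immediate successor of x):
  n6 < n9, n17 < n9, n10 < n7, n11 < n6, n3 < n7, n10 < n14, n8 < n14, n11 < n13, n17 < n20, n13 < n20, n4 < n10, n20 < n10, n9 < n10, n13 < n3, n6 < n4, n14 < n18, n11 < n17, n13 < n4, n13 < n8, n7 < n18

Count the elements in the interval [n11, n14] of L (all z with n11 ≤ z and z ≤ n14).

10

The interval [n11, n14] = {n10, n11, n13, n14, n17, n20, n4, n6, n8, n9}, which has 10 elements.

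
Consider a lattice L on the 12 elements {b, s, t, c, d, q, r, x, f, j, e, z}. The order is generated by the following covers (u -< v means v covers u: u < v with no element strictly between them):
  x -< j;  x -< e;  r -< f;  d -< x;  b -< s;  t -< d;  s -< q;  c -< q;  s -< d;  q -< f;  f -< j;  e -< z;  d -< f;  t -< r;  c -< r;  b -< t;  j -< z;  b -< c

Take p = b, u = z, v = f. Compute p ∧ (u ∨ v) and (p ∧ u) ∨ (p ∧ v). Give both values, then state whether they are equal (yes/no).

b; b; yes

u ∨ v = z, so p ∧ (u ∨ v) = b ∧ z = b.
p ∧ u = b and p ∧ v = b, so (p ∧ u) ∨ (p ∧ v) = b ∨ b = b.
Equal: yes.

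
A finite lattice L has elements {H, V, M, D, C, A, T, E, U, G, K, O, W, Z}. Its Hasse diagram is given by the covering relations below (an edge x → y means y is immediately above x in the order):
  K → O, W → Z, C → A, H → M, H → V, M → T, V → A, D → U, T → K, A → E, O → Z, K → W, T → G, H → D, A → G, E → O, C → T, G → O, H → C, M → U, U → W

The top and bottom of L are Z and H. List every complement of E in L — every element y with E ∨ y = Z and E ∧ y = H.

D, U

Need y with E ∨ y = Z and E ∧ y = H.
Checking each element gives: D, U.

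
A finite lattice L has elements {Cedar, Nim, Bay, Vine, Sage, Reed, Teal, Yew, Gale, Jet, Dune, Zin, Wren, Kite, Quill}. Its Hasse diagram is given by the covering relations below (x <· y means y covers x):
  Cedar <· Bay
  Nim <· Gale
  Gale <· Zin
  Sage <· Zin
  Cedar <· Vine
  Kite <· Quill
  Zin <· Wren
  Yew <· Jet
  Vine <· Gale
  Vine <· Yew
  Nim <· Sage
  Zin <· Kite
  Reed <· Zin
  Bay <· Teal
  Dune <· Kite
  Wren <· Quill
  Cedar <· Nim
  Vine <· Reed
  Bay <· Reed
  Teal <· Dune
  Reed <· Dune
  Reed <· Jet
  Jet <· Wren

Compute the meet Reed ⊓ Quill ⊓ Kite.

Common lower bounds of {Reed, Quill, Kite}: Bay, Cedar, Reed, Vine.
The greatest among these is Reed.

Reed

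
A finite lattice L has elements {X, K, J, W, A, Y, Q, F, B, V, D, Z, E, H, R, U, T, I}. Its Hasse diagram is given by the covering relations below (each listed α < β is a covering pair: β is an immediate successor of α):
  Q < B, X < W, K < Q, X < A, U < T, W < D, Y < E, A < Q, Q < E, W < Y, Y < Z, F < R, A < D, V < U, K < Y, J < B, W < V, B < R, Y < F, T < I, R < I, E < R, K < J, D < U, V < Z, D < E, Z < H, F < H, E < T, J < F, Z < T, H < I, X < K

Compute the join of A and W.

D

Common upper bounds of {A, W}: D, E, I, R, T, U.
The least among these is D.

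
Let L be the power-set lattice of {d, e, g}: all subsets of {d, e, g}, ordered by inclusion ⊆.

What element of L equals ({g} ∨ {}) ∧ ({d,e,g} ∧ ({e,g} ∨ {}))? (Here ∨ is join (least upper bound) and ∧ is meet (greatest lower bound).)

{g} ∨ {} = {g}
{e,g} ∨ {} = {e,g}
{d,e,g} ∧ {e,g} = {e,g}
{g} ∧ {e,g} = {g}

{g}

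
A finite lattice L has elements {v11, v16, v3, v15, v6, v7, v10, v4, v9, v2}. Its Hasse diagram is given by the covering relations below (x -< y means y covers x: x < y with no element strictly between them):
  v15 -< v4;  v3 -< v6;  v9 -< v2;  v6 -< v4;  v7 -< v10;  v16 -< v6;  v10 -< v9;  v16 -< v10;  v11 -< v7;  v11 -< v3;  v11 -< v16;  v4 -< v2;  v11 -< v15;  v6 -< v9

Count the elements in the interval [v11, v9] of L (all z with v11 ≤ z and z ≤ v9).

The interval [v11, v9] = {v10, v11, v16, v3, v6, v7, v9}, which has 7 elements.

7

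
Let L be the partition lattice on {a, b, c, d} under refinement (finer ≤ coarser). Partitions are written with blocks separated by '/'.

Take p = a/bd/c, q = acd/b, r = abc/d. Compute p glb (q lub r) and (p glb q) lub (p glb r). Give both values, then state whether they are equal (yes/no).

a/bd/c; a/b/c/d; no

q lub r = abcd, so p glb (q lub r) = a/bd/c glb abcd = a/bd/c.
p glb q = a/b/c/d and p glb r = a/b/c/d, so (p glb q) lub (p glb r) = a/b/c/d lub a/b/c/d = a/b/c/d.
Equal: no.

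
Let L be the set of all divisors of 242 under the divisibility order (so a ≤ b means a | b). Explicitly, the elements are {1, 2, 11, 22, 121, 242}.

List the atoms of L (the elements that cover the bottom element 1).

11, 2

The atoms are exactly the elements that cover 1: 11, 2.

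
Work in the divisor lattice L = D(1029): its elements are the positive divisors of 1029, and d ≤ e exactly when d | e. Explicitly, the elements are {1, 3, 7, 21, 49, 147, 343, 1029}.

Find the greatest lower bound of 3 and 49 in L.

1

Common lower bounds of {3, 49}: 1.
The greatest among these is 1.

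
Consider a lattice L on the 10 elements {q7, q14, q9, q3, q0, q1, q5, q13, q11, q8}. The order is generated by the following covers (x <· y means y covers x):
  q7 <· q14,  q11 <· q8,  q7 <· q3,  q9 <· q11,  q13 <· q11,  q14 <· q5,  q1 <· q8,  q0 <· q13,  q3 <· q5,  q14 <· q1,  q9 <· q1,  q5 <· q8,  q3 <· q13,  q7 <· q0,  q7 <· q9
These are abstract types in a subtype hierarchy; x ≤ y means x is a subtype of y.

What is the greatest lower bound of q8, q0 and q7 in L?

q7

Common lower bounds of {q8, q0, q7}: q7.
The greatest among these is q7.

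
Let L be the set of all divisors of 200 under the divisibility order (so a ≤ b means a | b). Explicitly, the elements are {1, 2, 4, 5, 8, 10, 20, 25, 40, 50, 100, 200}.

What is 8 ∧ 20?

4

In the divisibility order, the meet is the greatest common divisor: gcd(8, 20) = 4.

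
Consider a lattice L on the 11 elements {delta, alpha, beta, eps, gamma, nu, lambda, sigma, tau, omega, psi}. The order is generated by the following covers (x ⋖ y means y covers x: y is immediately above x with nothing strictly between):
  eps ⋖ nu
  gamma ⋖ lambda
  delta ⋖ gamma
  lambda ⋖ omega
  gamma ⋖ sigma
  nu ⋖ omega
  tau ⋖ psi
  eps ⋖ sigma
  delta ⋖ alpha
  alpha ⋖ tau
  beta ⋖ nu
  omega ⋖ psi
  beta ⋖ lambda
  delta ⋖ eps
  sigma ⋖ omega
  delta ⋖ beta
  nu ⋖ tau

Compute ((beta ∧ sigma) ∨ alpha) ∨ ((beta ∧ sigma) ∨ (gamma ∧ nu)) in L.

beta ∧ sigma = delta
delta ∨ alpha = alpha
beta ∧ sigma = delta
gamma ∧ nu = delta
delta ∨ delta = delta
alpha ∨ delta = alpha

alpha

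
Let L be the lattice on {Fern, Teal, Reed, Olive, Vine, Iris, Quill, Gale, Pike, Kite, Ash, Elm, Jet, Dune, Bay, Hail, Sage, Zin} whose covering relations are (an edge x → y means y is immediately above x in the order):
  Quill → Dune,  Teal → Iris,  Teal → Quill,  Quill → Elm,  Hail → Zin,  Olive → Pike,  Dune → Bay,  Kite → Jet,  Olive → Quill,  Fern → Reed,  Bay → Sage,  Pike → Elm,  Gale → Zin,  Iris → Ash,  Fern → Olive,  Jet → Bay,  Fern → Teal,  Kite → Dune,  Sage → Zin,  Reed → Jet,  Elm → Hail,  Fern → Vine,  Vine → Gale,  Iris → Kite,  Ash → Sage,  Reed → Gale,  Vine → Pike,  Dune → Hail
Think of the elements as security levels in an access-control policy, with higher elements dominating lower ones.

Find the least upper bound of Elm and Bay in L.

Zin

Common upper bounds of {Elm, Bay}: Zin.
The least among these is Zin.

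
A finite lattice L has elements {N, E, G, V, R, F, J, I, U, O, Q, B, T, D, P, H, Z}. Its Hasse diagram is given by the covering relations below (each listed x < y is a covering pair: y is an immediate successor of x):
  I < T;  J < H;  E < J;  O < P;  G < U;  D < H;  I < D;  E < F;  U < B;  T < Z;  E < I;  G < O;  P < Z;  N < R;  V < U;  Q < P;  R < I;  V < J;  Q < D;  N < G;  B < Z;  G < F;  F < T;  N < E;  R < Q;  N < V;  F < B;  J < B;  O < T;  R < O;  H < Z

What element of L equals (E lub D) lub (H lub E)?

E ∨ D = D
H ∨ E = H
D ∨ H = H

H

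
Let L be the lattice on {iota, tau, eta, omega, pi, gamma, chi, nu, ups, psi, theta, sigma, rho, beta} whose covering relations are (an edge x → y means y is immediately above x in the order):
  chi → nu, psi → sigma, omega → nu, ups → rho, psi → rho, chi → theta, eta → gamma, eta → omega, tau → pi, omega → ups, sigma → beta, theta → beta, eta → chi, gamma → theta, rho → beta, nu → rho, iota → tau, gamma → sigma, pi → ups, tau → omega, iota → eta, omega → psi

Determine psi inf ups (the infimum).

omega

Common lower bounds of {psi, ups}: eta, iota, omega, tau.
The greatest among these is omega.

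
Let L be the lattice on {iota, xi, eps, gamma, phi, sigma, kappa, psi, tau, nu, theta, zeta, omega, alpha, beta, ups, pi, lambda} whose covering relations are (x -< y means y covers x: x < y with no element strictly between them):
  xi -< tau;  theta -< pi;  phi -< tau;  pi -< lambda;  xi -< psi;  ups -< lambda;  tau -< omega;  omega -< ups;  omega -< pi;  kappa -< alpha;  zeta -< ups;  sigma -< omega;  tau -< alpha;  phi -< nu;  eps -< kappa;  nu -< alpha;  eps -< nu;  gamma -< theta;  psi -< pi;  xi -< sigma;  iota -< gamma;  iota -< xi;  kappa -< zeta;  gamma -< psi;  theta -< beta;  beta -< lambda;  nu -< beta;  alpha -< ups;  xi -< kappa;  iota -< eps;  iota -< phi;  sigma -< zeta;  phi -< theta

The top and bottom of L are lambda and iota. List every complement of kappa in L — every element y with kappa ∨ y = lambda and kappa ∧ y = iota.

gamma, theta

Need y with kappa ∨ y = lambda and kappa ∧ y = iota.
Checking each element gives: gamma, theta.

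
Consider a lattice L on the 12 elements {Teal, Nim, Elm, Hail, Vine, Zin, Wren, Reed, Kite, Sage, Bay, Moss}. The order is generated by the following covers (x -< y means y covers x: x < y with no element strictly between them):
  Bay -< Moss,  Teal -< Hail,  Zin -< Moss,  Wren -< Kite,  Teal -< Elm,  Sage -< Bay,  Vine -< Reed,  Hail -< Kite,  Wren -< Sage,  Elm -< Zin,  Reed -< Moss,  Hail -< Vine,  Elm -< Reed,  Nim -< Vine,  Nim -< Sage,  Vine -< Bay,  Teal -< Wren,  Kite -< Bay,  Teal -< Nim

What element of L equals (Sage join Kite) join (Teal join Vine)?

Sage ∨ Kite = Bay
Teal ∨ Vine = Vine
Bay ∨ Vine = Bay

Bay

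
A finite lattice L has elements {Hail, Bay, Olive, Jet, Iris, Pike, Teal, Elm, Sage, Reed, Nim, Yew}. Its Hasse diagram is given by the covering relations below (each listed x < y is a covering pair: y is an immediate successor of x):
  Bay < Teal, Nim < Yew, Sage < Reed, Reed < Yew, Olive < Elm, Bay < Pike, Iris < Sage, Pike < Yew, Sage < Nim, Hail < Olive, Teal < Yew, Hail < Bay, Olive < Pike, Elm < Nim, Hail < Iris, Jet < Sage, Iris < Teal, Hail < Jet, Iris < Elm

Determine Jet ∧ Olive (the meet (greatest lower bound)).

Common lower bounds of {Jet, Olive}: Hail.
The greatest among these is Hail.

Hail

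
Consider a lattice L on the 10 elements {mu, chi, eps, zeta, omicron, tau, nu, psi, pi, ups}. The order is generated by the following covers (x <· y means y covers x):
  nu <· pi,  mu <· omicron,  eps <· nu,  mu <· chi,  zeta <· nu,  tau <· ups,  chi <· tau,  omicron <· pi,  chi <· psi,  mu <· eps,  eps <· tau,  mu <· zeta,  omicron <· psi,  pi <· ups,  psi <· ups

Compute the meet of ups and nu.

nu

Common lower bounds of {ups, nu}: eps, mu, nu, zeta.
The greatest among these is nu.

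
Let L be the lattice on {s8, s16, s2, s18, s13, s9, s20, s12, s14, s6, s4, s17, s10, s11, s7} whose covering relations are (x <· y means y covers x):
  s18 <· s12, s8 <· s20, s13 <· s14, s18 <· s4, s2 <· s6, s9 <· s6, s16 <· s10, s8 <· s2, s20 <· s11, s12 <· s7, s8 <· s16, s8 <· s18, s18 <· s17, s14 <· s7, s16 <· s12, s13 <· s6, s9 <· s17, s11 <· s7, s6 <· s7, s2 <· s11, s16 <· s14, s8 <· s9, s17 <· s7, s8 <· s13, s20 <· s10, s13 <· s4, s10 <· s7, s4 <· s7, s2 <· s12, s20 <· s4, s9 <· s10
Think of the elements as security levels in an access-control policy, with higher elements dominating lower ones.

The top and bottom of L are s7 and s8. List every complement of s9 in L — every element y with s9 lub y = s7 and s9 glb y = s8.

Need y with s9 ∨ y = s7 and s9 ∧ y = s8.
Checking each element gives: s11, s12, s14, s4.

s11, s12, s14, s4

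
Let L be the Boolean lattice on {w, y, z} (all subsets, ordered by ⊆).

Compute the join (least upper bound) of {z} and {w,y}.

Under ⊆, join is union: {z} ∪ {w,y} = {w,y,z}.

{w,y,z}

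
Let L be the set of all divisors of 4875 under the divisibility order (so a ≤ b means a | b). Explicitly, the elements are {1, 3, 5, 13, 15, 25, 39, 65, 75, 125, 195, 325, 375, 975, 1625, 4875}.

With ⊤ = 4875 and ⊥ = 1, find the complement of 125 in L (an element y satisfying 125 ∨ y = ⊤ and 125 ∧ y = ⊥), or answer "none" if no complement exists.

Need y with 125 ∨ y = 4875 and 125 ∧ y = 1.
Checking each element gives: 39.

39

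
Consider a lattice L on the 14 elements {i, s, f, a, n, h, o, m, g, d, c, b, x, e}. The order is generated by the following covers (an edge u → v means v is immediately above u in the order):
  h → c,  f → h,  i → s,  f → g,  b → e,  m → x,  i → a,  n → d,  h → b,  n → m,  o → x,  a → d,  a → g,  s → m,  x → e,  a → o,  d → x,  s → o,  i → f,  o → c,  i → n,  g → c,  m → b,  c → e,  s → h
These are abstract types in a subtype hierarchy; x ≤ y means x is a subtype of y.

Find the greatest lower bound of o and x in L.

o

Common lower bounds of {o, x}: a, i, o, s.
The greatest among these is o.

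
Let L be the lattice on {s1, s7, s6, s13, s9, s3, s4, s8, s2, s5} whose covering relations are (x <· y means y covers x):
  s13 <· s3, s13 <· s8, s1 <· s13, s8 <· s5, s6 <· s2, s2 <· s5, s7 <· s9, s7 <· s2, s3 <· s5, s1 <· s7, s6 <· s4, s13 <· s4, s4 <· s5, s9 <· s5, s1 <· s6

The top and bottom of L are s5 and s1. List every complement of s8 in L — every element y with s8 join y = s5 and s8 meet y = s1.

Need y with s8 ∨ y = s5 and s8 ∧ y = s1.
Checking each element gives: s2, s6, s7, s9.

s2, s6, s7, s9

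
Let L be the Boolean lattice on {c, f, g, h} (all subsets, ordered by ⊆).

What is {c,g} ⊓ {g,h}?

Under ⊆, meet is intersection: {c,g} ∩ {g,h} = {g}.

{g}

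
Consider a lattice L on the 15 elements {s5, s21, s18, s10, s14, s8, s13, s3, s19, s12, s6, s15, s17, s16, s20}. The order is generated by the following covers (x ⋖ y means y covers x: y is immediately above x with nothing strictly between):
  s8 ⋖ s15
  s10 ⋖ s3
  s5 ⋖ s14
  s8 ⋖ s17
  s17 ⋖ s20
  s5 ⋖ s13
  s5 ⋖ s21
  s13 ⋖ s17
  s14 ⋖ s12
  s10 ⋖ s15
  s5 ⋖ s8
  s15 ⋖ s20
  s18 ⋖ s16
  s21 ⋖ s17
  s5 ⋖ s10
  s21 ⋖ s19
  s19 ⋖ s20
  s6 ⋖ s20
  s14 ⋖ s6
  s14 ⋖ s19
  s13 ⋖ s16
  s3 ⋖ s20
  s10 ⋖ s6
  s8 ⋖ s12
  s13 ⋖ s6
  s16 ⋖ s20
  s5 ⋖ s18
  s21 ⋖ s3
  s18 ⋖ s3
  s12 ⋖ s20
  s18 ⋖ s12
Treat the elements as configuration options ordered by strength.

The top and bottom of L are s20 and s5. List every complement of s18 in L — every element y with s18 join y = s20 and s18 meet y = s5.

Need y with s18 ∨ y = s20 and s18 ∧ y = s5.
Checking each element gives: s15, s17, s19, s6.

s15, s17, s19, s6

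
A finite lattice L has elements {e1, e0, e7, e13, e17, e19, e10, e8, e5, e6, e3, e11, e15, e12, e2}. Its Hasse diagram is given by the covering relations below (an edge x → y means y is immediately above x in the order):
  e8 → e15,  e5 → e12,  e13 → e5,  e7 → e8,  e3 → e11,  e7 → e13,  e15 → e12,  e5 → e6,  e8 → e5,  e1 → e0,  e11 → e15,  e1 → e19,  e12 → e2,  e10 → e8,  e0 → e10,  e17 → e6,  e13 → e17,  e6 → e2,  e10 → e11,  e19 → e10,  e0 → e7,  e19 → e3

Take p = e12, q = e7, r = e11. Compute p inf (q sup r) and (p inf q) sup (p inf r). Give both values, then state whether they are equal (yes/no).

e15; e15; yes

q sup r = e15, so p inf (q sup r) = e12 inf e15 = e15.
p inf q = e7 and p inf r = e11, so (p inf q) sup (p inf r) = e7 sup e11 = e15.
Equal: yes.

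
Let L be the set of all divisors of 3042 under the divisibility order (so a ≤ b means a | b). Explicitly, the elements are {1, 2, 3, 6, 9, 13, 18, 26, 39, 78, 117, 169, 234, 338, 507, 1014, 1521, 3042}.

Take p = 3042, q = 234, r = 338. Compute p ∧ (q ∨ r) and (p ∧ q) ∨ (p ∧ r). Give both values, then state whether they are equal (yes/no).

q ∨ r = 3042, so p ∧ (q ∨ r) = 3042 ∧ 3042 = 3042.
p ∧ q = 234 and p ∧ r = 338, so (p ∧ q) ∨ (p ∧ r) = 234 ∨ 338 = 3042.
Equal: yes.

3042; 3042; yes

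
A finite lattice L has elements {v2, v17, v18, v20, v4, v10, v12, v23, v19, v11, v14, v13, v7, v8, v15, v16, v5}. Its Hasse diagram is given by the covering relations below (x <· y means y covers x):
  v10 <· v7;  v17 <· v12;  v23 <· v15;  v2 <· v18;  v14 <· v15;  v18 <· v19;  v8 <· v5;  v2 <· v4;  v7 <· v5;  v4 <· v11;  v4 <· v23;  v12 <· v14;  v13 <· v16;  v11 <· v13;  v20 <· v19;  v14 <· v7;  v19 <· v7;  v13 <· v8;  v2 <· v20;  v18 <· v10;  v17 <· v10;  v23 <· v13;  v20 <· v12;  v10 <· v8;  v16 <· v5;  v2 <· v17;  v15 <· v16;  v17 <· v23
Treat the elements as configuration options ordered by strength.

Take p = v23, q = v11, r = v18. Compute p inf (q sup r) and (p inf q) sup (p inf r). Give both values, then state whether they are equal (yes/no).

v23; v4; no

q sup r = v8, so p inf (q sup r) = v23 inf v8 = v23.
p inf q = v4 and p inf r = v2, so (p inf q) sup (p inf r) = v4 sup v2 = v4.
Equal: no.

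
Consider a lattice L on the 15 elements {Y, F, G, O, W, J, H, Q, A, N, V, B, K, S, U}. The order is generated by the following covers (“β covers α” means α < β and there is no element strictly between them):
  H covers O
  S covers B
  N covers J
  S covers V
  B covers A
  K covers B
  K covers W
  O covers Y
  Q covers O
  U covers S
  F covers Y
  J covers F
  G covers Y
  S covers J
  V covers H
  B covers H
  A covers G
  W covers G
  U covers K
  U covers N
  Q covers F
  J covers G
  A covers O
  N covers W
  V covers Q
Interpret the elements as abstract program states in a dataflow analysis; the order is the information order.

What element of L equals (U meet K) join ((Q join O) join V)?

U ∧ K = K
Q ∨ O = Q
Q ∨ V = V
K ∨ V = U

U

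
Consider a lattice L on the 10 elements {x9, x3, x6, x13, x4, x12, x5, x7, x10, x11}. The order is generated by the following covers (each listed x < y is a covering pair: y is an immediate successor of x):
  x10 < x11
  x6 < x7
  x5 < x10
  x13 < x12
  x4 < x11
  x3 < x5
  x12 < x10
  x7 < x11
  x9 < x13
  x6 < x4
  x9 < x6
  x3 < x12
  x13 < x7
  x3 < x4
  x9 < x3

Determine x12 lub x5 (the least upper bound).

Common upper bounds of {x12, x5}: x10, x11.
The least among these is x10.

x10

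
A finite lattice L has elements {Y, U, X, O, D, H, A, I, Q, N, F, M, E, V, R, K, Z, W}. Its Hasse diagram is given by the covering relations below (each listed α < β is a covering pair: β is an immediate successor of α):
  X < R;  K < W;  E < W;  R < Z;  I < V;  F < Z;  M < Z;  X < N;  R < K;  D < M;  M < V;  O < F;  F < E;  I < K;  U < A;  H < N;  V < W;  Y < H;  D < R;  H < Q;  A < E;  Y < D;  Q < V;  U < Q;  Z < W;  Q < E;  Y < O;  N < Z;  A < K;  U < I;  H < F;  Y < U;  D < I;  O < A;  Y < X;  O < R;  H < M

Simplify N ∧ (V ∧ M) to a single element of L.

V ∧ M = M
N ∧ M = H

H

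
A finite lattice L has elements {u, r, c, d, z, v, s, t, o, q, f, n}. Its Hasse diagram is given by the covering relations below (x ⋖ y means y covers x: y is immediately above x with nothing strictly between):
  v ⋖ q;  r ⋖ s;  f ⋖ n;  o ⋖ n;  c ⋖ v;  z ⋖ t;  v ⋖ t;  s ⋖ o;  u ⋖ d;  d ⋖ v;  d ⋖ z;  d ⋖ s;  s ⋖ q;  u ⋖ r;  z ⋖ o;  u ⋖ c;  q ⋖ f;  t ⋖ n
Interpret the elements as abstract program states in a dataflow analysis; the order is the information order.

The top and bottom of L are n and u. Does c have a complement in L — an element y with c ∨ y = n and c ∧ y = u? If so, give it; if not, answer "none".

Need y with c ∨ y = n and c ∧ y = u.
Checking each element gives: o.

o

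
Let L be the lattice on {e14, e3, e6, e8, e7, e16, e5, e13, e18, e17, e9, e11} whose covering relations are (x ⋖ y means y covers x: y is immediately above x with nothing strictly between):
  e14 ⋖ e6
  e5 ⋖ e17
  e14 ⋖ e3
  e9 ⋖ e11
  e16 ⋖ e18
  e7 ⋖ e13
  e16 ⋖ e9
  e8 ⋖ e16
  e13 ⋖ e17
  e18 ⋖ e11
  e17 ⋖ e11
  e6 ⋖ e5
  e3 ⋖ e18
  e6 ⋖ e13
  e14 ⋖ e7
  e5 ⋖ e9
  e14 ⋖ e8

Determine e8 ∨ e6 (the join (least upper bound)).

Common upper bounds of {e8, e6}: e11, e9.
The least among these is e9.

e9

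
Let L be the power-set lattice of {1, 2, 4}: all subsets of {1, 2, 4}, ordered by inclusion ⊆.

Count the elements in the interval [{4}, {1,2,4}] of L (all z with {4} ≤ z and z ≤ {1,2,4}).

4

The interval [{4}, {1,2,4}] = {{1,2,4}, {1,4}, {2,4}, {4}}, which has 4 elements.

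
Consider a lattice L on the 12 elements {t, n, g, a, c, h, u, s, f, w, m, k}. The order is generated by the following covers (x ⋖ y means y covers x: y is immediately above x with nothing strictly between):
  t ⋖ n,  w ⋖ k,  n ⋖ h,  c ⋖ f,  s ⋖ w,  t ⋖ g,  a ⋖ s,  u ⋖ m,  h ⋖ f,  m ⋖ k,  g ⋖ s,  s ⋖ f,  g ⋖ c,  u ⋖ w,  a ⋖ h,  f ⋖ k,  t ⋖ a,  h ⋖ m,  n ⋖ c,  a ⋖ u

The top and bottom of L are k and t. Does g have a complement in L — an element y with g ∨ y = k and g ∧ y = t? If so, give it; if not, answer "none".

Need y with g ∨ y = k and g ∧ y = t.
Checking each element gives: m.

m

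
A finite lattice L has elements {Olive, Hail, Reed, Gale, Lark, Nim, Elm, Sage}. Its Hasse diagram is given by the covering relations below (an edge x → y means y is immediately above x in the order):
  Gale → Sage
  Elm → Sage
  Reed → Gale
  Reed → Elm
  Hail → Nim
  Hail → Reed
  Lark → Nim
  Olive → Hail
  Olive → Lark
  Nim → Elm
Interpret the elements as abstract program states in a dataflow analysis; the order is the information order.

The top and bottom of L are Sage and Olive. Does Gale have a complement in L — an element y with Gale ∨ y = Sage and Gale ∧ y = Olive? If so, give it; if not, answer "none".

Lark

Need y with Gale ∨ y = Sage and Gale ∧ y = Olive.
Checking each element gives: Lark.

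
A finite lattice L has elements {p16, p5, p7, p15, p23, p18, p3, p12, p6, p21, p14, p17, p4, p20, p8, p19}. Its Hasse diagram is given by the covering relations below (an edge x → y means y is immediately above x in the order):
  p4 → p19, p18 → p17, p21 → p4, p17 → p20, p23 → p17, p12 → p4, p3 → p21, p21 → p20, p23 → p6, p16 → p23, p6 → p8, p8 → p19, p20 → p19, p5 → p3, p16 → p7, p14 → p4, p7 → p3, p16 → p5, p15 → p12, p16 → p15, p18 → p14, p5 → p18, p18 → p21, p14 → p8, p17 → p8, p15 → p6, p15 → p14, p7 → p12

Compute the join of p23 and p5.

p17

Common upper bounds of {p23, p5}: p17, p19, p20, p8.
The least among these is p17.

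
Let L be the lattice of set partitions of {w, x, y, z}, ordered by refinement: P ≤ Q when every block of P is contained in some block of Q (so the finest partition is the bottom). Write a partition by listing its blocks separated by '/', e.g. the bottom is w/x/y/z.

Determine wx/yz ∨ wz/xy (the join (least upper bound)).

wxyz

The join of wx/yz and wz/xy merges any blocks that overlap across the partitions, giving wxyz.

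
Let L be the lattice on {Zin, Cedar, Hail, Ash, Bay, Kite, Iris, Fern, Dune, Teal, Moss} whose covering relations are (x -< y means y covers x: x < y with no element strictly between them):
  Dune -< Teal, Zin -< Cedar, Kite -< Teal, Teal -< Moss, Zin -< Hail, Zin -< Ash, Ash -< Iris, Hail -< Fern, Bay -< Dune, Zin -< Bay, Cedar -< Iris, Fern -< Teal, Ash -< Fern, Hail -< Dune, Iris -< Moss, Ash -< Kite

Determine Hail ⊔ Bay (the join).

Dune

Common upper bounds of {Hail, Bay}: Dune, Moss, Teal.
The least among these is Dune.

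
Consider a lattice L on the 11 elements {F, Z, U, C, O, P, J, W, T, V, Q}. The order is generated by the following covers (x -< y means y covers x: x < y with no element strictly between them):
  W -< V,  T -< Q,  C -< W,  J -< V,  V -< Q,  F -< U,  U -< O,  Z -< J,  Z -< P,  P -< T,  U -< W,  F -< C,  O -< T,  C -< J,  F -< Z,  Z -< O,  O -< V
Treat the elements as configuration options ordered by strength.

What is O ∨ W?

Common upper bounds of {O, W}: Q, V.
The least among these is V.

V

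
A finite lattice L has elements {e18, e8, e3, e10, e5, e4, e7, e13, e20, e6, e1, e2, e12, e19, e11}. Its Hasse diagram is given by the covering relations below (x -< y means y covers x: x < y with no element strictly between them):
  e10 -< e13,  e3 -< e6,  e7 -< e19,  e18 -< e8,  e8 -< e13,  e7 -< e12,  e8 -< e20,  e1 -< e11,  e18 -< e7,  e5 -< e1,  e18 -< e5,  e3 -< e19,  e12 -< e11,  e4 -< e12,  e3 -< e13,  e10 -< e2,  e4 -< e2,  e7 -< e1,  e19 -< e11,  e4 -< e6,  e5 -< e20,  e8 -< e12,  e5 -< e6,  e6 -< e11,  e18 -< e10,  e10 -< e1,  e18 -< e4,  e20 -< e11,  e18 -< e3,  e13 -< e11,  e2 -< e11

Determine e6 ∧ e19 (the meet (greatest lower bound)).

Common lower bounds of {e6, e19}: e18, e3.
The greatest among these is e3.

e3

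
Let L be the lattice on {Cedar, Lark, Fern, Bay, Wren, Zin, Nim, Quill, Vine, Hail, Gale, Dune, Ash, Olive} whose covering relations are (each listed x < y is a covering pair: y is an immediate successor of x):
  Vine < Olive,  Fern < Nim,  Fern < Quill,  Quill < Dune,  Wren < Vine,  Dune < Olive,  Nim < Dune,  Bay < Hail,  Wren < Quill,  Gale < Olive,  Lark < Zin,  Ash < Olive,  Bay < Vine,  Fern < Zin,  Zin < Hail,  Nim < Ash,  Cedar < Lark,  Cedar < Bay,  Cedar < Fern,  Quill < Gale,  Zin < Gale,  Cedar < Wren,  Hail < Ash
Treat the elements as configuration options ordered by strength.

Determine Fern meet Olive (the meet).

Fern

Common lower bounds of {Fern, Olive}: Cedar, Fern.
The greatest among these is Fern.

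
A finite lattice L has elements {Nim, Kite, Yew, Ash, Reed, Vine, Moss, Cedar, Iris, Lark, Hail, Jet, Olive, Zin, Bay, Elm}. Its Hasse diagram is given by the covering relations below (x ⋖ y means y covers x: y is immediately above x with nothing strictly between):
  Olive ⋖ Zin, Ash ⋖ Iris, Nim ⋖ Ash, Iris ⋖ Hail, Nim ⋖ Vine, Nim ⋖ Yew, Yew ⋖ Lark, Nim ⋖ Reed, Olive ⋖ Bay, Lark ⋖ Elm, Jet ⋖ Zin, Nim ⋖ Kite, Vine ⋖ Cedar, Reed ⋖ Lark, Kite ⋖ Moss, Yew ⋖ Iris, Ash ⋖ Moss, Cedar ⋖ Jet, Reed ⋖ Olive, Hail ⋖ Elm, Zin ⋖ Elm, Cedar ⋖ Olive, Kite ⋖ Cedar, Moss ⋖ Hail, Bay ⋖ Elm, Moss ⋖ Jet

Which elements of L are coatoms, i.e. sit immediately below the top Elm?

Bay, Hail, Lark, Zin

The coatoms are exactly the elements covered by Elm: Bay, Hail, Lark, Zin.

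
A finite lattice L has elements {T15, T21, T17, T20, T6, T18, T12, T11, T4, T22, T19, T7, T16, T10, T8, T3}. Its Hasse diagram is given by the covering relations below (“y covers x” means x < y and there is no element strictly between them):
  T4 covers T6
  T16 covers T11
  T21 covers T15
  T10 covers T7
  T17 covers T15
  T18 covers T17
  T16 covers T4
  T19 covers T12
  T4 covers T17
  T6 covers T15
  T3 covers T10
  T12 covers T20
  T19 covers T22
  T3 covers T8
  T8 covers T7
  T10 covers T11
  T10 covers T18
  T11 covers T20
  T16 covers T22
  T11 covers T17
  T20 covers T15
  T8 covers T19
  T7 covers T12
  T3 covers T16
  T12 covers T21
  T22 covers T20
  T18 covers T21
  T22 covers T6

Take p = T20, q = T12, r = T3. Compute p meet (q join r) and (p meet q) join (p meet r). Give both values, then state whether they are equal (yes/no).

T20; T20; yes

q join r = T3, so p meet (q join r) = T20 meet T3 = T20.
p meet q = T20 and p meet r = T20, so (p meet q) join (p meet r) = T20 join T20 = T20.
Equal: yes.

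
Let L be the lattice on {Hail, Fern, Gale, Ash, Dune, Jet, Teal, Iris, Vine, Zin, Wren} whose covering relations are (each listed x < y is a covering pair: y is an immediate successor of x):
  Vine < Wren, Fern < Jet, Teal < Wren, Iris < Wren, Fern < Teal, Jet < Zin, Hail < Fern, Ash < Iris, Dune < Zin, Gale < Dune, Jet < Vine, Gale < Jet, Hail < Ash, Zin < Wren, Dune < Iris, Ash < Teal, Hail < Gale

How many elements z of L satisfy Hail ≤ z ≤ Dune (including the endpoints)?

The interval [Hail, Dune] = {Dune, Gale, Hail}, which has 3 elements.

3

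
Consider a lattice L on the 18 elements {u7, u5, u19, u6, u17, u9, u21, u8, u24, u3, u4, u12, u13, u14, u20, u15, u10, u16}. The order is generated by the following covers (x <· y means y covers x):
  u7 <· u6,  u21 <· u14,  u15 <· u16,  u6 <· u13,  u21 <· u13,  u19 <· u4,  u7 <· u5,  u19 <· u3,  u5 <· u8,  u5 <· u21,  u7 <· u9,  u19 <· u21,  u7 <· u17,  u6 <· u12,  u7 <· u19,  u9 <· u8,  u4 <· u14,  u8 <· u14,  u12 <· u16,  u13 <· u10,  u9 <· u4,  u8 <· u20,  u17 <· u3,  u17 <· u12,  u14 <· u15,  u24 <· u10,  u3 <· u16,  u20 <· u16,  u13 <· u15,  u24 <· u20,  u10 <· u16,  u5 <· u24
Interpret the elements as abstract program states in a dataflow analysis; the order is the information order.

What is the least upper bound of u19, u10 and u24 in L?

u10

Common upper bounds of {u19, u10, u24}: u10, u16.
The least among these is u10.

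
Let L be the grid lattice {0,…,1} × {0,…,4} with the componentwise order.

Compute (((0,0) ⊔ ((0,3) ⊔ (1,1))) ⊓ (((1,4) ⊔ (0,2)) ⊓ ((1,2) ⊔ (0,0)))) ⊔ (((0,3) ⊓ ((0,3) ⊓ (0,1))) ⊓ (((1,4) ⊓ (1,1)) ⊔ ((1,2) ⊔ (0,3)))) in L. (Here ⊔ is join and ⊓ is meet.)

(1,2)

(0,3) ∨ (1,1) = (1,3)
(0,0) ∨ (1,3) = (1,3)
(1,4) ∨ (0,2) = (1,4)
(1,2) ∨ (0,0) = (1,2)
(1,4) ∧ (1,2) = (1,2)
(1,3) ∧ (1,2) = (1,2)
(0,3) ∧ (0,1) = (0,1)
(0,3) ∧ (0,1) = (0,1)
(1,4) ∧ (1,1) = (1,1)
(1,2) ∨ (0,3) = (1,3)
(1,1) ∨ (1,3) = (1,3)
(0,1) ∧ (1,3) = (0,1)
(1,2) ∨ (0,1) = (1,2)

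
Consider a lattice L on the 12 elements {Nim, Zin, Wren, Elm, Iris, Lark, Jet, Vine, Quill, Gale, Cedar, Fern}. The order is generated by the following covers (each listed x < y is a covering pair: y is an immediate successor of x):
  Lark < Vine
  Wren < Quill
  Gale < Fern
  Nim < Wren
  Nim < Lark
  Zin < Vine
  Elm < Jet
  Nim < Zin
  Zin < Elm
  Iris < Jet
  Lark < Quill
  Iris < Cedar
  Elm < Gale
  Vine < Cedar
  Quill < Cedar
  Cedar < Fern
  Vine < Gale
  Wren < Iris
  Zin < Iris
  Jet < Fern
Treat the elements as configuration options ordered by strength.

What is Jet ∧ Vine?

Zin

Common lower bounds of {Jet, Vine}: Nim, Zin.
The greatest among these is Zin.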